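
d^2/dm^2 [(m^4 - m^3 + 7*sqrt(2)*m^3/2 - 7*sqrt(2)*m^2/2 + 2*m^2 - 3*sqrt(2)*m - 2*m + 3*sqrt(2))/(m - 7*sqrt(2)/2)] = 2*(12*m^4 - 98*sqrt(2)*m^3 - 4*m^3 + 42*sqrt(2)*m^2 + 294*m^2 - 294*m + 1029*sqrt(2)*m - 359*sqrt(2) + 112)/(4*m^3 - 42*sqrt(2)*m^2 + 294*m - 343*sqrt(2))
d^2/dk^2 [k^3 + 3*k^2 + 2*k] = 6*k + 6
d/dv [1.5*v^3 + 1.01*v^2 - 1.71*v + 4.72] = 4.5*v^2 + 2.02*v - 1.71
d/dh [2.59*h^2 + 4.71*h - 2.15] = 5.18*h + 4.71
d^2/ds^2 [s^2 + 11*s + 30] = 2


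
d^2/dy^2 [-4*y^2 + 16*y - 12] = -8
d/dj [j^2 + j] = 2*j + 1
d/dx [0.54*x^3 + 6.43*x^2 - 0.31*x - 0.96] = 1.62*x^2 + 12.86*x - 0.31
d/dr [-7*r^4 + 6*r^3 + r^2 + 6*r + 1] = -28*r^3 + 18*r^2 + 2*r + 6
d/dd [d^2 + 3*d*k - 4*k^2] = 2*d + 3*k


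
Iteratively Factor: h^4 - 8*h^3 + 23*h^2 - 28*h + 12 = (h - 2)*(h^3 - 6*h^2 + 11*h - 6) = (h - 2)*(h - 1)*(h^2 - 5*h + 6) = (h - 2)^2*(h - 1)*(h - 3)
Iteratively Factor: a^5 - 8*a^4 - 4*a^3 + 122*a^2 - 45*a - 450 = (a + 2)*(a^4 - 10*a^3 + 16*a^2 + 90*a - 225) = (a - 5)*(a + 2)*(a^3 - 5*a^2 - 9*a + 45) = (a - 5)*(a + 2)*(a + 3)*(a^2 - 8*a + 15) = (a - 5)^2*(a + 2)*(a + 3)*(a - 3)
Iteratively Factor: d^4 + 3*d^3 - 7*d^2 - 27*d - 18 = (d + 3)*(d^3 - 7*d - 6) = (d + 2)*(d + 3)*(d^2 - 2*d - 3) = (d - 3)*(d + 2)*(d + 3)*(d + 1)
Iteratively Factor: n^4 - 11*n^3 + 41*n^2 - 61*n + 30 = (n - 2)*(n^3 - 9*n^2 + 23*n - 15) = (n - 5)*(n - 2)*(n^2 - 4*n + 3) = (n - 5)*(n - 3)*(n - 2)*(n - 1)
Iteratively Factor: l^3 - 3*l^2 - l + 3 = (l - 3)*(l^2 - 1) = (l - 3)*(l + 1)*(l - 1)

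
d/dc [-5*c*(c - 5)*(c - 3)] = -15*c^2 + 80*c - 75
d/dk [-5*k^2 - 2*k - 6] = -10*k - 2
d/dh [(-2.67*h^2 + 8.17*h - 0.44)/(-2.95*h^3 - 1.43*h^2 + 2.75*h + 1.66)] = (-7.8765*h^4 + 48.203*h^3 + 0.4466*h^2 - 10.1228*h + 14.7722)/(8.7025*h^6 + 8.437*h^5 - 14.1801*h^4 - 17.659*h^3 + 2.8149*h^2 + 9.13*h + 2.7556)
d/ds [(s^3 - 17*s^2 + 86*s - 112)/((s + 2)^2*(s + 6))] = (27*s^3 - 170*s^2 - 588*s + 2600)/(s^5 + 18*s^4 + 120*s^3 + 368*s^2 + 528*s + 288)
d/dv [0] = 0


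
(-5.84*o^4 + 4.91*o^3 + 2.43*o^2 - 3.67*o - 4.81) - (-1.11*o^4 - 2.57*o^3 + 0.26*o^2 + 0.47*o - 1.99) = -4.73*o^4 + 7.48*o^3 + 2.17*o^2 - 4.14*o - 2.82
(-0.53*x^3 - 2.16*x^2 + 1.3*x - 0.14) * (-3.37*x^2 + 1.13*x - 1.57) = 1.7861*x^5 + 6.6803*x^4 - 5.9897*x^3 + 5.332*x^2 - 2.1992*x + 0.2198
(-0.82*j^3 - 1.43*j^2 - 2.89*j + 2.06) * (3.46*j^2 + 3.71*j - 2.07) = -2.8372*j^5 - 7.99*j^4 - 13.6073*j^3 - 0.6342*j^2 + 13.6249*j - 4.2642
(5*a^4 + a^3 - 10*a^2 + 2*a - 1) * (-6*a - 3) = -30*a^5 - 21*a^4 + 57*a^3 + 18*a^2 + 3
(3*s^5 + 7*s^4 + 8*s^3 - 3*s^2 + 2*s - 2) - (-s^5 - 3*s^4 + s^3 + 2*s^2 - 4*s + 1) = 4*s^5 + 10*s^4 + 7*s^3 - 5*s^2 + 6*s - 3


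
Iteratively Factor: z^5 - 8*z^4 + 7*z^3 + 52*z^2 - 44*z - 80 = (z + 1)*(z^4 - 9*z^3 + 16*z^2 + 36*z - 80) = (z - 5)*(z + 1)*(z^3 - 4*z^2 - 4*z + 16) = (z - 5)*(z + 1)*(z + 2)*(z^2 - 6*z + 8) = (z - 5)*(z - 2)*(z + 1)*(z + 2)*(z - 4)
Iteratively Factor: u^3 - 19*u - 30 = (u - 5)*(u^2 + 5*u + 6) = (u - 5)*(u + 2)*(u + 3)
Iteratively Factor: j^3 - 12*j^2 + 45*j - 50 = (j - 5)*(j^2 - 7*j + 10) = (j - 5)^2*(j - 2)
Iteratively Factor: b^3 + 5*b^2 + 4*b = (b + 4)*(b^2 + b) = (b + 1)*(b + 4)*(b)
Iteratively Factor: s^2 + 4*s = (s)*(s + 4)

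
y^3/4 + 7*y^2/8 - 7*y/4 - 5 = (y/4 + 1)*(y - 5/2)*(y + 2)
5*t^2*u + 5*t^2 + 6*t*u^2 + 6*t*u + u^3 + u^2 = (t + u)*(5*t + u)*(u + 1)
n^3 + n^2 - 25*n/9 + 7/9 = (n - 1)*(n - 1/3)*(n + 7/3)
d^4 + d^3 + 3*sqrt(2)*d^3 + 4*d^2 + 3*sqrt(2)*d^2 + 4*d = d*(d + 1)*(d + sqrt(2))*(d + 2*sqrt(2))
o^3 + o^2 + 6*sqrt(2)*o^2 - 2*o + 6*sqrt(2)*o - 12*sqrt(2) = (o - 1)*(o + 2)*(o + 6*sqrt(2))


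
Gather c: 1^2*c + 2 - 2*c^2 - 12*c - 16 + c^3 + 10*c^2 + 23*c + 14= c^3 + 8*c^2 + 12*c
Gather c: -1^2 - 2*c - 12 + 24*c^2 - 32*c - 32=24*c^2 - 34*c - 45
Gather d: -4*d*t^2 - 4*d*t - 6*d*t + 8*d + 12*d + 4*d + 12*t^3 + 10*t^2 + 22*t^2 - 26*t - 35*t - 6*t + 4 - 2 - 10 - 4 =d*(-4*t^2 - 10*t + 24) + 12*t^3 + 32*t^2 - 67*t - 12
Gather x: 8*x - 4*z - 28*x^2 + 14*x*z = -28*x^2 + x*(14*z + 8) - 4*z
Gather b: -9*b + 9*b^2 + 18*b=9*b^2 + 9*b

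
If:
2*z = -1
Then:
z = -1/2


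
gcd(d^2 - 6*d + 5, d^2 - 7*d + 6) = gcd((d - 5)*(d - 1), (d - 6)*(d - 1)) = d - 1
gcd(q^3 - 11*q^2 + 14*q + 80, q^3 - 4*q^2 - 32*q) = q - 8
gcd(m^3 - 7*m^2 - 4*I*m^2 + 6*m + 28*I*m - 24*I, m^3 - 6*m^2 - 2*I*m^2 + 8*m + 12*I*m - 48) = m^2 + m*(-6 - 4*I) + 24*I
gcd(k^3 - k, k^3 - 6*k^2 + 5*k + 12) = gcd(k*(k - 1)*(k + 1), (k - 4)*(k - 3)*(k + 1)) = k + 1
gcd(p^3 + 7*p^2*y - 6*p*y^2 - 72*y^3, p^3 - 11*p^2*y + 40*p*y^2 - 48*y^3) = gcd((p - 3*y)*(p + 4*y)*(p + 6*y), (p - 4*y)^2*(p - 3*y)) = -p + 3*y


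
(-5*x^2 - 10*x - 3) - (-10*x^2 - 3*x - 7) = 5*x^2 - 7*x + 4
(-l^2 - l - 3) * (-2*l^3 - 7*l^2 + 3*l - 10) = 2*l^5 + 9*l^4 + 10*l^3 + 28*l^2 + l + 30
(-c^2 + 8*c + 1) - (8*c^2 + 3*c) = -9*c^2 + 5*c + 1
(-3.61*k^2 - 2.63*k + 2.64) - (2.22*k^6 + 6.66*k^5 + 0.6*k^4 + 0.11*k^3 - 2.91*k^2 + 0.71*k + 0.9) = -2.22*k^6 - 6.66*k^5 - 0.6*k^4 - 0.11*k^3 - 0.7*k^2 - 3.34*k + 1.74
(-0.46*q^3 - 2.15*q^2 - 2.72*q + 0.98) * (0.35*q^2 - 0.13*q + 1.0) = -0.161*q^5 - 0.6927*q^4 - 1.1325*q^3 - 1.4534*q^2 - 2.8474*q + 0.98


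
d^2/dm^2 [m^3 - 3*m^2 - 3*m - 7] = 6*m - 6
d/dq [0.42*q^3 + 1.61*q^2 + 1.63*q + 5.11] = 1.26*q^2 + 3.22*q + 1.63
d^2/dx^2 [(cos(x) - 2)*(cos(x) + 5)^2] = -23*cos(x)/4 - 16*cos(2*x) - 9*cos(3*x)/4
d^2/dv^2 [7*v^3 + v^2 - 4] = 42*v + 2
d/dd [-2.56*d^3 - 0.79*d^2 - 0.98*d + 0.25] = -7.68*d^2 - 1.58*d - 0.98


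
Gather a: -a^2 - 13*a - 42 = -a^2 - 13*a - 42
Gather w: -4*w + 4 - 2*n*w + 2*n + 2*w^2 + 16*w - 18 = 2*n + 2*w^2 + w*(12 - 2*n) - 14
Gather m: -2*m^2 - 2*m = -2*m^2 - 2*m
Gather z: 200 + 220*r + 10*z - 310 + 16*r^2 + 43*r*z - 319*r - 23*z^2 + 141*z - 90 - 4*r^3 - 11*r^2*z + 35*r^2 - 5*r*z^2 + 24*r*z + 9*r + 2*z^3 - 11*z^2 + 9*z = -4*r^3 + 51*r^2 - 90*r + 2*z^3 + z^2*(-5*r - 34) + z*(-11*r^2 + 67*r + 160) - 200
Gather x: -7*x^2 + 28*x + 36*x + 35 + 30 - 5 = -7*x^2 + 64*x + 60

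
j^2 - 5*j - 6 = (j - 6)*(j + 1)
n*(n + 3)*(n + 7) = n^3 + 10*n^2 + 21*n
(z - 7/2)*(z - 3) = z^2 - 13*z/2 + 21/2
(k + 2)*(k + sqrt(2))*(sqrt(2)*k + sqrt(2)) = sqrt(2)*k^3 + 2*k^2 + 3*sqrt(2)*k^2 + 2*sqrt(2)*k + 6*k + 4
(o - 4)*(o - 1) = o^2 - 5*o + 4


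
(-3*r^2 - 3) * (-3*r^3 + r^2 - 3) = 9*r^5 - 3*r^4 + 9*r^3 + 6*r^2 + 9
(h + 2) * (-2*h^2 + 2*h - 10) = -2*h^3 - 2*h^2 - 6*h - 20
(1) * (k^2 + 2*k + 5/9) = k^2 + 2*k + 5/9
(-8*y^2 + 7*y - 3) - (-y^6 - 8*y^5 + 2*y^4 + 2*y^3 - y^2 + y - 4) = y^6 + 8*y^5 - 2*y^4 - 2*y^3 - 7*y^2 + 6*y + 1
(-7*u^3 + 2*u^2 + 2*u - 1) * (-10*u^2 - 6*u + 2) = 70*u^5 + 22*u^4 - 46*u^3 + 2*u^2 + 10*u - 2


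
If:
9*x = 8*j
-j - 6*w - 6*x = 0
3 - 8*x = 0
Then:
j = 27/64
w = -57/128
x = 3/8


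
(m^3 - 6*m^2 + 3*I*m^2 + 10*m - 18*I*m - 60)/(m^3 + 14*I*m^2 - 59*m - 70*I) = (m^2 - 2*m*(3 + I) + 12*I)/(m^2 + 9*I*m - 14)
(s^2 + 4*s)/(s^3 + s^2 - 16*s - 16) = s/(s^2 - 3*s - 4)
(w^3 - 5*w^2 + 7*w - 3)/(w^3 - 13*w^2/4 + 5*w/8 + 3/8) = 8*(w^2 - 2*w + 1)/(8*w^2 - 2*w - 1)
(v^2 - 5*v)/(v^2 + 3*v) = (v - 5)/(v + 3)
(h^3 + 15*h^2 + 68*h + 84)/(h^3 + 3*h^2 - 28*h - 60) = (h + 7)/(h - 5)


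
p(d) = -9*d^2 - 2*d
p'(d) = -18*d - 2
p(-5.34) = -245.96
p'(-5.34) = 94.12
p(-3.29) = -90.84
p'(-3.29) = 57.22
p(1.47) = -22.39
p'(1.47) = -28.46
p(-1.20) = -10.56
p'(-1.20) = 19.60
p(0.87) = -8.55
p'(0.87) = -17.66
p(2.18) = -47.13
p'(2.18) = -41.24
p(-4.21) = -151.10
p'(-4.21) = 73.78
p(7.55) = -528.12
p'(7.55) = -137.90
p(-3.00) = -75.00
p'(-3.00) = 52.00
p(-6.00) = -312.00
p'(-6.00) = 106.00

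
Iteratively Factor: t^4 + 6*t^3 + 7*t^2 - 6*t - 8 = (t + 1)*(t^3 + 5*t^2 + 2*t - 8) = (t - 1)*(t + 1)*(t^2 + 6*t + 8) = (t - 1)*(t + 1)*(t + 2)*(t + 4)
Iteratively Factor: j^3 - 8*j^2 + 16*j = (j - 4)*(j^2 - 4*j) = j*(j - 4)*(j - 4)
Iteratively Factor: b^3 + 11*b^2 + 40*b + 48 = (b + 4)*(b^2 + 7*b + 12) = (b + 3)*(b + 4)*(b + 4)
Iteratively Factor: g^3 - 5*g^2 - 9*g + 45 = (g + 3)*(g^2 - 8*g + 15) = (g - 5)*(g + 3)*(g - 3)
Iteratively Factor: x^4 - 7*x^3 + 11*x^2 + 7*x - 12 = (x - 3)*(x^3 - 4*x^2 - x + 4) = (x - 3)*(x - 1)*(x^2 - 3*x - 4) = (x - 3)*(x - 1)*(x + 1)*(x - 4)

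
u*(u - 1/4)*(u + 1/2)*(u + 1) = u^4 + 5*u^3/4 + u^2/8 - u/8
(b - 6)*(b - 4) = b^2 - 10*b + 24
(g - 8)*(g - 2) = g^2 - 10*g + 16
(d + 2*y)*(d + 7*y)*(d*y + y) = d^3*y + 9*d^2*y^2 + d^2*y + 14*d*y^3 + 9*d*y^2 + 14*y^3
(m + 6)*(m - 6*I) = m^2 + 6*m - 6*I*m - 36*I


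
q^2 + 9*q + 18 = (q + 3)*(q + 6)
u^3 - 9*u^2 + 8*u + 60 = (u - 6)*(u - 5)*(u + 2)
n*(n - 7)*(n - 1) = n^3 - 8*n^2 + 7*n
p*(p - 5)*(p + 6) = p^3 + p^2 - 30*p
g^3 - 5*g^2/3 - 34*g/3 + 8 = (g - 4)*(g - 2/3)*(g + 3)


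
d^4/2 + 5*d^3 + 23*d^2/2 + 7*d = d*(d/2 + 1/2)*(d + 2)*(d + 7)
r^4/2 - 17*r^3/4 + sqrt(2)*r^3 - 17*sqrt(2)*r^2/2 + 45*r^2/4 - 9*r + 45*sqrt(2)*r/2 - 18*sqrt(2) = (r/2 + sqrt(2))*(r - 4)*(r - 3)*(r - 3/2)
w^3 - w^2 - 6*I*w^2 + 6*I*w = w*(w - 1)*(w - 6*I)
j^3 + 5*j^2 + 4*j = j*(j + 1)*(j + 4)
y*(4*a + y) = 4*a*y + y^2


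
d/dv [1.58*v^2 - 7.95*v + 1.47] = 3.16*v - 7.95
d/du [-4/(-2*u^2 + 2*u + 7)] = 8*(1 - 2*u)/(-2*u^2 + 2*u + 7)^2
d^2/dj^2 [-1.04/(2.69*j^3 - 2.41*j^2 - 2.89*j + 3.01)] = ((16.7856*j - 5.0128)*(2.69*j^3 - 2.41*j^2 - 2.89*j + 3.01) - 1.04*(-16.14*j^2 + 9.64*j + 5.78)*(-8.07*j^2 + 4.82*j + 2.89))/(2.69*j^3 - 2.41*j^2 - 2.89*j + 3.01)^3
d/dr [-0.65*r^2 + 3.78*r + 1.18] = 3.78 - 1.3*r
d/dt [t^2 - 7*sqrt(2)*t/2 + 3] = 2*t - 7*sqrt(2)/2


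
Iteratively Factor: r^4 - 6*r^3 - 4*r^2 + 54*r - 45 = (r - 5)*(r^3 - r^2 - 9*r + 9) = (r - 5)*(r - 3)*(r^2 + 2*r - 3) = (r - 5)*(r - 3)*(r - 1)*(r + 3)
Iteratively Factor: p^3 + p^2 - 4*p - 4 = (p + 2)*(p^2 - p - 2) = (p + 1)*(p + 2)*(p - 2)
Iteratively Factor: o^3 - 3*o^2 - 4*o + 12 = (o - 3)*(o^2 - 4) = (o - 3)*(o + 2)*(o - 2)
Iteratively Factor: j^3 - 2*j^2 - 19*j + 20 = (j - 5)*(j^2 + 3*j - 4) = (j - 5)*(j + 4)*(j - 1)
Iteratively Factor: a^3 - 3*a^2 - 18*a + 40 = (a - 2)*(a^2 - a - 20) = (a - 5)*(a - 2)*(a + 4)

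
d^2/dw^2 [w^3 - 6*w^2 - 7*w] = 6*w - 12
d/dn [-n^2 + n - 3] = 1 - 2*n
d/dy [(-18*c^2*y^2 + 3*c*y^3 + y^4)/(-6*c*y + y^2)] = (108*c^3 - 36*c^2*y - 15*c*y^2 + 2*y^3)/(36*c^2 - 12*c*y + y^2)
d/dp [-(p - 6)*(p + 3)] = 3 - 2*p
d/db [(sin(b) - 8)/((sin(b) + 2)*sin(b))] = (-cos(b) + 16/tan(b) + 16*cos(b)/sin(b)^2)/(sin(b) + 2)^2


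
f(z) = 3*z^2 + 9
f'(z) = 6*z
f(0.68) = 10.39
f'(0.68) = 4.08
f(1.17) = 13.11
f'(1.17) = 7.02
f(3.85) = 53.47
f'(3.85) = 23.10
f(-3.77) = 51.64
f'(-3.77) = -22.62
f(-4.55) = 71.11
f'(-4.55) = -27.30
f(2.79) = 32.35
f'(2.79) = 16.74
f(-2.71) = 31.03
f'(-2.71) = -16.26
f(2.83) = 33.03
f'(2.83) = 16.98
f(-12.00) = 441.00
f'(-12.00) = -72.00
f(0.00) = 9.00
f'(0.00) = 0.00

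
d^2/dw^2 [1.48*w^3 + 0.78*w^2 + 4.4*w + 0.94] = 8.88*w + 1.56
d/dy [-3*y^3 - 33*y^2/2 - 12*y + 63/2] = -9*y^2 - 33*y - 12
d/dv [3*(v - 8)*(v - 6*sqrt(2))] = 6*v - 18*sqrt(2) - 24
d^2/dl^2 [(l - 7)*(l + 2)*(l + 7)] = 6*l + 4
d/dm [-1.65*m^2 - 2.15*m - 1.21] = -3.3*m - 2.15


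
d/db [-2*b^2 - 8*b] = -4*b - 8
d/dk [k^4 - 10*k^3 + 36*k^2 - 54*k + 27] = 4*k^3 - 30*k^2 + 72*k - 54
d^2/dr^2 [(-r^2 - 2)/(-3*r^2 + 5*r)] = 2*(15*r^3 + 54*r^2 - 90*r + 50)/(r^3*(27*r^3 - 135*r^2 + 225*r - 125))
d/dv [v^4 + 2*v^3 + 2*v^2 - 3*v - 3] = 4*v^3 + 6*v^2 + 4*v - 3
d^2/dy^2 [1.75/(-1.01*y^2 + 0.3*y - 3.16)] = (3.57035*y^2 - 1.0605*y - 1.75*(2.02*y - 0.3)*(4.04*y - 0.6) + 11.1706)/(1.01*y^2 - 0.3*y + 3.16)^3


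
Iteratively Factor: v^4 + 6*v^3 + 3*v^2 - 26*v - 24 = (v + 4)*(v^3 + 2*v^2 - 5*v - 6) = (v + 3)*(v + 4)*(v^2 - v - 2) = (v - 2)*(v + 3)*(v + 4)*(v + 1)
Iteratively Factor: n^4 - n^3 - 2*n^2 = (n + 1)*(n^3 - 2*n^2) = n*(n + 1)*(n^2 - 2*n) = n^2*(n + 1)*(n - 2)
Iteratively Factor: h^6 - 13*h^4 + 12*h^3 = (h - 3)*(h^5 + 3*h^4 - 4*h^3) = h*(h - 3)*(h^4 + 3*h^3 - 4*h^2) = h^2*(h - 3)*(h^3 + 3*h^2 - 4*h) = h^2*(h - 3)*(h + 4)*(h^2 - h) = h^2*(h - 3)*(h - 1)*(h + 4)*(h)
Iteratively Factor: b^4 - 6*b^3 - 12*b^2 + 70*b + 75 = (b + 3)*(b^3 - 9*b^2 + 15*b + 25) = (b - 5)*(b + 3)*(b^2 - 4*b - 5) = (b - 5)*(b + 1)*(b + 3)*(b - 5)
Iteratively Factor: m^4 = (m)*(m^3) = m^2*(m^2) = m^3*(m)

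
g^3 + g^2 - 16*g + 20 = (g - 2)^2*(g + 5)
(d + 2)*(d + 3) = d^2 + 5*d + 6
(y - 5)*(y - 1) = y^2 - 6*y + 5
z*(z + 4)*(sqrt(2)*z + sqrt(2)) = sqrt(2)*z^3 + 5*sqrt(2)*z^2 + 4*sqrt(2)*z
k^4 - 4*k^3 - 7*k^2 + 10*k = k*(k - 5)*(k - 1)*(k + 2)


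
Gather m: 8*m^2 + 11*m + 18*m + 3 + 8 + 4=8*m^2 + 29*m + 15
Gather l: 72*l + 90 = 72*l + 90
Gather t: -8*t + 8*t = 0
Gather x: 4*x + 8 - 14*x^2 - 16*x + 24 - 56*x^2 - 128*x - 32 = -70*x^2 - 140*x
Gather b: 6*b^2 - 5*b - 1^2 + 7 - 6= 6*b^2 - 5*b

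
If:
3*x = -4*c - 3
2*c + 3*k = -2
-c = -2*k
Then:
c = -4/7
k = -2/7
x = -5/21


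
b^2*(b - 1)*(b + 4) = b^4 + 3*b^3 - 4*b^2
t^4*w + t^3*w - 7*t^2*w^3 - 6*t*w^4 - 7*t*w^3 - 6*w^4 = (t - 3*w)*(t + w)*(t + 2*w)*(t*w + w)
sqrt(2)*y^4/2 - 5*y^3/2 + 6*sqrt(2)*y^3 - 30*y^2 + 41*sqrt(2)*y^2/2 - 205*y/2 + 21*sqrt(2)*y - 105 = (y + 3)*(y + 7)*(y - 5*sqrt(2)/2)*(sqrt(2)*y/2 + sqrt(2))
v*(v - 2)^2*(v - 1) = v^4 - 5*v^3 + 8*v^2 - 4*v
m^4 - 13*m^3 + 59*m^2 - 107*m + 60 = (m - 5)*(m - 4)*(m - 3)*(m - 1)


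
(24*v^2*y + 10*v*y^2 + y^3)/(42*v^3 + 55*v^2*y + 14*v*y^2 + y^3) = y*(4*v + y)/(7*v^2 + 8*v*y + y^2)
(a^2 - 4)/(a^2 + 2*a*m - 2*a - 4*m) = (a + 2)/(a + 2*m)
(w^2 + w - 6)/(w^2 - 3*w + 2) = (w + 3)/(w - 1)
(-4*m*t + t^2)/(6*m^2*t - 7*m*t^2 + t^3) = (-4*m + t)/(6*m^2 - 7*m*t + t^2)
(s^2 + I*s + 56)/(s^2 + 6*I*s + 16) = (s - 7*I)/(s - 2*I)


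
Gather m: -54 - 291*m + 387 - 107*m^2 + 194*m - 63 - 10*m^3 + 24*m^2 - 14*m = -10*m^3 - 83*m^2 - 111*m + 270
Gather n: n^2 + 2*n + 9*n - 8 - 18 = n^2 + 11*n - 26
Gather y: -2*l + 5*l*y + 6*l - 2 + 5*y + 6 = 4*l + y*(5*l + 5) + 4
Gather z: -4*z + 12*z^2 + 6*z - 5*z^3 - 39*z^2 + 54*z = -5*z^3 - 27*z^2 + 56*z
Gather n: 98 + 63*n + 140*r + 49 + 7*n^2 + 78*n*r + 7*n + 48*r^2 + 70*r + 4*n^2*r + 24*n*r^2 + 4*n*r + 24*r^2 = n^2*(4*r + 7) + n*(24*r^2 + 82*r + 70) + 72*r^2 + 210*r + 147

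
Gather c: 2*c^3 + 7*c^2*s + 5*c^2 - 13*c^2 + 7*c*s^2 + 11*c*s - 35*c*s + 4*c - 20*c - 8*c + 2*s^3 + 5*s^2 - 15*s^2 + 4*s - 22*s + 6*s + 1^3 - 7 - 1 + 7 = 2*c^3 + c^2*(7*s - 8) + c*(7*s^2 - 24*s - 24) + 2*s^3 - 10*s^2 - 12*s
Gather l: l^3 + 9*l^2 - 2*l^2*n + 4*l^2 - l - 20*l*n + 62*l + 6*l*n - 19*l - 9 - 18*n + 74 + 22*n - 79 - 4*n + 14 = l^3 + l^2*(13 - 2*n) + l*(42 - 14*n)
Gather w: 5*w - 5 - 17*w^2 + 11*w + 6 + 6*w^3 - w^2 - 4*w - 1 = 6*w^3 - 18*w^2 + 12*w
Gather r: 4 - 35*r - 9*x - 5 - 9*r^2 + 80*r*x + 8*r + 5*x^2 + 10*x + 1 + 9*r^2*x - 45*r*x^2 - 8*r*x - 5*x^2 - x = r^2*(9*x - 9) + r*(-45*x^2 + 72*x - 27)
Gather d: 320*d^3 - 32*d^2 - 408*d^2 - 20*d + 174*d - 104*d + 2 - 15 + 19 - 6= 320*d^3 - 440*d^2 + 50*d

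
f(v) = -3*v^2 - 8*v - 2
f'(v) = -6*v - 8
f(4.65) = -104.07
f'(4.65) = -35.90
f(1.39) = -18.92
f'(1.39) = -16.34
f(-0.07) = -1.45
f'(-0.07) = -7.58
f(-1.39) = 3.32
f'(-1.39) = 0.34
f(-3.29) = -8.15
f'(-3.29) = 11.74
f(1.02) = -13.28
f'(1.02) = -14.12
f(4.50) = -98.75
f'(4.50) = -35.00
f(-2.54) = -1.03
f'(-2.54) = 7.24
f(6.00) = -158.00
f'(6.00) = -44.00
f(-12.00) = -338.00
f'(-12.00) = 64.00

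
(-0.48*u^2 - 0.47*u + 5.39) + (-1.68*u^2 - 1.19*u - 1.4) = -2.16*u^2 - 1.66*u + 3.99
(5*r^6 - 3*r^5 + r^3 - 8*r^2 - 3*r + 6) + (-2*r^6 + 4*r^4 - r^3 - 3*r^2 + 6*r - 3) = 3*r^6 - 3*r^5 + 4*r^4 - 11*r^2 + 3*r + 3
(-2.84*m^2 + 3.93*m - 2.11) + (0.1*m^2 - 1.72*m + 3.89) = -2.74*m^2 + 2.21*m + 1.78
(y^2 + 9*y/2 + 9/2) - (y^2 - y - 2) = 11*y/2 + 13/2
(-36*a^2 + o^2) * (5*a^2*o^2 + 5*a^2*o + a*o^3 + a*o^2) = -180*a^4*o^2 - 180*a^4*o - 36*a^3*o^3 - 36*a^3*o^2 + 5*a^2*o^4 + 5*a^2*o^3 + a*o^5 + a*o^4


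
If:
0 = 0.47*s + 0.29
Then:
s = -0.62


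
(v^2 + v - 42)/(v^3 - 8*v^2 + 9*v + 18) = (v + 7)/(v^2 - 2*v - 3)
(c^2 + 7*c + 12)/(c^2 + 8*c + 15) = (c + 4)/(c + 5)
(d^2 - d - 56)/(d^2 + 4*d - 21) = (d - 8)/(d - 3)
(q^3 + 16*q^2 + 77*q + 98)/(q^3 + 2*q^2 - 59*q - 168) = (q^2 + 9*q + 14)/(q^2 - 5*q - 24)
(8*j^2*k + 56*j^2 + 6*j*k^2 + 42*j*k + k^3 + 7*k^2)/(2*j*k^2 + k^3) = 4*j/k + 28*j/k^2 + 1 + 7/k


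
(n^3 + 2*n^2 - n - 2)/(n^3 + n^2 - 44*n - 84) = (n^2 - 1)/(n^2 - n - 42)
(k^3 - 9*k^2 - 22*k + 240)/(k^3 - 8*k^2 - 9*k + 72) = (k^2 - k - 30)/(k^2 - 9)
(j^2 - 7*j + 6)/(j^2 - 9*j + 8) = (j - 6)/(j - 8)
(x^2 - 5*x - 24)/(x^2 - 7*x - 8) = (x + 3)/(x + 1)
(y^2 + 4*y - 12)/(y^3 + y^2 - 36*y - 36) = (y - 2)/(y^2 - 5*y - 6)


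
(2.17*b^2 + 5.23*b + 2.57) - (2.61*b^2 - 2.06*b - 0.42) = -0.44*b^2 + 7.29*b + 2.99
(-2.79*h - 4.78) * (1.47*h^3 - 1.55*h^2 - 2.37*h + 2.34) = -4.1013*h^4 - 2.7021*h^3 + 14.0213*h^2 + 4.8*h - 11.1852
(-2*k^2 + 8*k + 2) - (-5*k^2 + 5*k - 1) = 3*k^2 + 3*k + 3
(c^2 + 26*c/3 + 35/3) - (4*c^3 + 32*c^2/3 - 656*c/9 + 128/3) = -4*c^3 - 29*c^2/3 + 734*c/9 - 31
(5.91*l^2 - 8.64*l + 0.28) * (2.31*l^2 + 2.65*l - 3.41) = 13.6521*l^4 - 4.2969*l^3 - 42.4023*l^2 + 30.2044*l - 0.9548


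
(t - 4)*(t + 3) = t^2 - t - 12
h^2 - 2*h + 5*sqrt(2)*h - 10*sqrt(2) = (h - 2)*(h + 5*sqrt(2))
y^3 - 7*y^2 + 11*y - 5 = (y - 5)*(y - 1)^2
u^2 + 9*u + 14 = (u + 2)*(u + 7)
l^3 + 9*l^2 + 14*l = l*(l + 2)*(l + 7)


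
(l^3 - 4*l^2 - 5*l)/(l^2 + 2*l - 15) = l*(l^2 - 4*l - 5)/(l^2 + 2*l - 15)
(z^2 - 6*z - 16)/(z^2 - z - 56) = (z + 2)/(z + 7)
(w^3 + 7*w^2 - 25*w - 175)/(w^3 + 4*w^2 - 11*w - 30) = (w^2 + 2*w - 35)/(w^2 - w - 6)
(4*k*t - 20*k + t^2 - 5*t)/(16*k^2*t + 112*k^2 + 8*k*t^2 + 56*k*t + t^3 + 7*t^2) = (t - 5)/(4*k*t + 28*k + t^2 + 7*t)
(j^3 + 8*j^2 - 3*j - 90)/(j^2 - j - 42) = (j^2 + 2*j - 15)/(j - 7)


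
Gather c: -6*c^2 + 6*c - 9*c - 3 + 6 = -6*c^2 - 3*c + 3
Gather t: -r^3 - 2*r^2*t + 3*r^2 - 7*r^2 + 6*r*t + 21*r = -r^3 - 4*r^2 + 21*r + t*(-2*r^2 + 6*r)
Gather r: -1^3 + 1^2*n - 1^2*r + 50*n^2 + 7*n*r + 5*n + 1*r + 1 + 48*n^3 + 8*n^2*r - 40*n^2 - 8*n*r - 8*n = 48*n^3 + 10*n^2 - 2*n + r*(8*n^2 - n)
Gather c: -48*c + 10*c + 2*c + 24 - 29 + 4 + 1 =-36*c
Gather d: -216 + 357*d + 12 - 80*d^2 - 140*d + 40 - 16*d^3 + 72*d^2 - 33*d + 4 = -16*d^3 - 8*d^2 + 184*d - 160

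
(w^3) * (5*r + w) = 5*r*w^3 + w^4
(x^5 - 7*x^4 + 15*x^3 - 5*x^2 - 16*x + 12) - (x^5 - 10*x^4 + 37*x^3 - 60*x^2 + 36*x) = 3*x^4 - 22*x^3 + 55*x^2 - 52*x + 12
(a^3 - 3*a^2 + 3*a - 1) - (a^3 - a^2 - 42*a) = -2*a^2 + 45*a - 1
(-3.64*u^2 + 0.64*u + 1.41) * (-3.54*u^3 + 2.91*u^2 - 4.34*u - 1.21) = 12.8856*u^5 - 12.858*u^4 + 12.6686*u^3 + 5.7299*u^2 - 6.8938*u - 1.7061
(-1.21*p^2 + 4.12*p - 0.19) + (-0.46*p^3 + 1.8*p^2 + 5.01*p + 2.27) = -0.46*p^3 + 0.59*p^2 + 9.13*p + 2.08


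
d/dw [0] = 0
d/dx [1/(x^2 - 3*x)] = (3 - 2*x)/(x^2*(x - 3)^2)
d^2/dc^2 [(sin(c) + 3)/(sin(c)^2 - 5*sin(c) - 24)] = (-8*sin(c) + cos(c)^2 + 1)/(sin(c) - 8)^3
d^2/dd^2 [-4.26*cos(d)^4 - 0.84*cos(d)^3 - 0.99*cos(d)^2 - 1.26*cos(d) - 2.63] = 68.16*cos(d)^4 + 7.56*cos(d)^3 - 47.16*cos(d)^2 - 3.78*cos(d) - 1.98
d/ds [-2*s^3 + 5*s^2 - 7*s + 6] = -6*s^2 + 10*s - 7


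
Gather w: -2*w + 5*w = 3*w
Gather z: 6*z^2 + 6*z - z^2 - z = 5*z^2 + 5*z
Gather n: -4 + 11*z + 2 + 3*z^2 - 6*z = 3*z^2 + 5*z - 2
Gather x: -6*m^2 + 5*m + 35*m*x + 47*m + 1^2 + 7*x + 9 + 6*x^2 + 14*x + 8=-6*m^2 + 52*m + 6*x^2 + x*(35*m + 21) + 18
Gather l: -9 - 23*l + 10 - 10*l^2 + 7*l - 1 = -10*l^2 - 16*l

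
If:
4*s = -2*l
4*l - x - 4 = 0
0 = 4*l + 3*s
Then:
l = 0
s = 0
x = -4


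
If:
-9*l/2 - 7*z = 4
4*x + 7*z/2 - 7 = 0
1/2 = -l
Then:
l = -1/2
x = 63/32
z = -1/4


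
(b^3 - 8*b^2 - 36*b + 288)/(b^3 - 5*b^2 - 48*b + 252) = (b^2 - 2*b - 48)/(b^2 + b - 42)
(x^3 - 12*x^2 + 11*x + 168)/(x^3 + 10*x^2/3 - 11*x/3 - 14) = 3*(x^2 - 15*x + 56)/(3*x^2 + x - 14)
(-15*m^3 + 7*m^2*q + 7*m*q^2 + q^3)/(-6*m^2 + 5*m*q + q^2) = (15*m^2 + 8*m*q + q^2)/(6*m + q)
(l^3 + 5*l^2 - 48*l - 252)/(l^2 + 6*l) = l - 1 - 42/l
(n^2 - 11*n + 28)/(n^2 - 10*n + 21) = (n - 4)/(n - 3)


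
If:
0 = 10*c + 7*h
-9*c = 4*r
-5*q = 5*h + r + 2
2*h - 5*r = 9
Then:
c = 252/235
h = -72/47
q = 1897/1175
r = -567/235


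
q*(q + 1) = q^2 + q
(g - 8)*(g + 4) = g^2 - 4*g - 32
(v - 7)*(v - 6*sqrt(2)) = v^2 - 6*sqrt(2)*v - 7*v + 42*sqrt(2)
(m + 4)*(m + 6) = m^2 + 10*m + 24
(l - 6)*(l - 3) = l^2 - 9*l + 18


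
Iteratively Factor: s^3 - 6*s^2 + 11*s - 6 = (s - 2)*(s^2 - 4*s + 3) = (s - 3)*(s - 2)*(s - 1)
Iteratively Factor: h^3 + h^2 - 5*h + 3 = (h - 1)*(h^2 + 2*h - 3) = (h - 1)^2*(h + 3)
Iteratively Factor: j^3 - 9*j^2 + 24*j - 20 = (j - 2)*(j^2 - 7*j + 10) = (j - 2)^2*(j - 5)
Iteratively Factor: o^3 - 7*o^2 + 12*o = (o)*(o^2 - 7*o + 12) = o*(o - 3)*(o - 4)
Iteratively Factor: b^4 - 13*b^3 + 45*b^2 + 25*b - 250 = (b - 5)*(b^3 - 8*b^2 + 5*b + 50) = (b - 5)^2*(b^2 - 3*b - 10) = (b - 5)^3*(b + 2)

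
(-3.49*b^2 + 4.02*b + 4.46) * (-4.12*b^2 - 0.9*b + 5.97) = 14.3788*b^4 - 13.4214*b^3 - 42.8285*b^2 + 19.9854*b + 26.6262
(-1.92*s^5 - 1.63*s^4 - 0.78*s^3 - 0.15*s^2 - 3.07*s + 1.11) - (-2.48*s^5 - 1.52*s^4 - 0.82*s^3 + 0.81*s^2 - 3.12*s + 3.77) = 0.56*s^5 - 0.11*s^4 + 0.0399999999999999*s^3 - 0.96*s^2 + 0.0500000000000003*s - 2.66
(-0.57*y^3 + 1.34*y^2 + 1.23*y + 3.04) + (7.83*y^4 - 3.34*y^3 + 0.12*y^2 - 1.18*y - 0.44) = 7.83*y^4 - 3.91*y^3 + 1.46*y^2 + 0.05*y + 2.6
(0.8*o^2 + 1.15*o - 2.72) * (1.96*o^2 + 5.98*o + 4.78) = 1.568*o^4 + 7.038*o^3 + 5.3698*o^2 - 10.7686*o - 13.0016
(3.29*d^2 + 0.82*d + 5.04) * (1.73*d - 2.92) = 5.6917*d^3 - 8.1882*d^2 + 6.3248*d - 14.7168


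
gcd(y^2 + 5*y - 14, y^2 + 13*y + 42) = y + 7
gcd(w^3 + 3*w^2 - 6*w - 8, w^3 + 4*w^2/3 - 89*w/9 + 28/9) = w + 4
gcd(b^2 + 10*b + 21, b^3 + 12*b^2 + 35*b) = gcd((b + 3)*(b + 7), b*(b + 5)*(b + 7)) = b + 7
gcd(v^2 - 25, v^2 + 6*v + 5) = v + 5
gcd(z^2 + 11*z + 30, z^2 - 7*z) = 1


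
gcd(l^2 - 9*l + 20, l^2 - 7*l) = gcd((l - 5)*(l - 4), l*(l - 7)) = 1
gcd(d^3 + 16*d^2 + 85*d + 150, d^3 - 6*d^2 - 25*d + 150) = d + 5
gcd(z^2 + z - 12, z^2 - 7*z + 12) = z - 3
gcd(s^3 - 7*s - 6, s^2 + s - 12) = s - 3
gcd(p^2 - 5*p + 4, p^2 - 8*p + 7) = p - 1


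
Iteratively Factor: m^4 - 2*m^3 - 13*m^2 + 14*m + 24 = (m + 1)*(m^3 - 3*m^2 - 10*m + 24) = (m - 2)*(m + 1)*(m^2 - m - 12) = (m - 4)*(m - 2)*(m + 1)*(m + 3)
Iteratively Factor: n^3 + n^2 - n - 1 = (n - 1)*(n^2 + 2*n + 1) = (n - 1)*(n + 1)*(n + 1)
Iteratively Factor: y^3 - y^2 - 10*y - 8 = (y + 2)*(y^2 - 3*y - 4) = (y + 1)*(y + 2)*(y - 4)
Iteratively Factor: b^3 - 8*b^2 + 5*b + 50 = (b - 5)*(b^2 - 3*b - 10) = (b - 5)*(b + 2)*(b - 5)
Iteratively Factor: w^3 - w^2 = (w - 1)*(w^2) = w*(w - 1)*(w)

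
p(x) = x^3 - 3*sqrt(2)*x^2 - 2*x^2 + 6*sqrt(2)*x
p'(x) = 3*x^2 - 6*sqrt(2)*x - 4*x + 6*sqrt(2)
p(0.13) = 1.00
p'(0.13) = 6.91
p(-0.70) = -9.34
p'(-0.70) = 18.69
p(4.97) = 10.74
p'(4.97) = 20.54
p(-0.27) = -2.77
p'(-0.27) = 12.08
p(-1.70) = -37.38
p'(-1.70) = 38.38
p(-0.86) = -12.55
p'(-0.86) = 21.44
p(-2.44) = -72.40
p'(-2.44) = 56.81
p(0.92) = 3.30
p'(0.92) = -0.46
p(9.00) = 299.71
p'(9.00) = 139.12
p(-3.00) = -108.64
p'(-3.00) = 72.94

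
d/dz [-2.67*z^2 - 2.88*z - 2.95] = -5.34*z - 2.88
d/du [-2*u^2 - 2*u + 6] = -4*u - 2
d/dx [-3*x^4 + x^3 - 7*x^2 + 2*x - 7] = -12*x^3 + 3*x^2 - 14*x + 2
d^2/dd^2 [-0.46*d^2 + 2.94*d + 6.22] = -0.920000000000000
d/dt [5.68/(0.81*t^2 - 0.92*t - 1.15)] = (5.2256 - 9.2016*t)/(-0.81*t^2 + 0.92*t + 1.15)^2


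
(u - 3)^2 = u^2 - 6*u + 9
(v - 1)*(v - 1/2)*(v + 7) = v^3 + 11*v^2/2 - 10*v + 7/2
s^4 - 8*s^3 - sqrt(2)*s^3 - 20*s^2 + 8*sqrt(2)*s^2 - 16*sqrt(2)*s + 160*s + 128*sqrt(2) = (s - 8)*(s - 4*sqrt(2))*(s + sqrt(2))*(s + 2*sqrt(2))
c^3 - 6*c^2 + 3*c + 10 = (c - 5)*(c - 2)*(c + 1)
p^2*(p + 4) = p^3 + 4*p^2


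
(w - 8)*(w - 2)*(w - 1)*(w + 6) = w^4 - 5*w^3 - 40*w^2 + 140*w - 96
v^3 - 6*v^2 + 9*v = v*(v - 3)^2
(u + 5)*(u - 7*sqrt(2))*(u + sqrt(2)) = u^3 - 6*sqrt(2)*u^2 + 5*u^2 - 30*sqrt(2)*u - 14*u - 70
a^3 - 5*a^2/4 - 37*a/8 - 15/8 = (a - 3)*(a + 1/2)*(a + 5/4)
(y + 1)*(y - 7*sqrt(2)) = y^2 - 7*sqrt(2)*y + y - 7*sqrt(2)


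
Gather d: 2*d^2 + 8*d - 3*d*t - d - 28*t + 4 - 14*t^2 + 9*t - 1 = 2*d^2 + d*(7 - 3*t) - 14*t^2 - 19*t + 3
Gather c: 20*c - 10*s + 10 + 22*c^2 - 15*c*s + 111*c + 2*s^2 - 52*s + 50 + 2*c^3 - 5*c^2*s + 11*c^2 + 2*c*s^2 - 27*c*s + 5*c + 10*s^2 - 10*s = 2*c^3 + c^2*(33 - 5*s) + c*(2*s^2 - 42*s + 136) + 12*s^2 - 72*s + 60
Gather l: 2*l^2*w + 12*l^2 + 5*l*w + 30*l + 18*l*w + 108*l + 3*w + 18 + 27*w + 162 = l^2*(2*w + 12) + l*(23*w + 138) + 30*w + 180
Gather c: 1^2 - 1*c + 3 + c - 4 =0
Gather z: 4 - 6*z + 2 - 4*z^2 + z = -4*z^2 - 5*z + 6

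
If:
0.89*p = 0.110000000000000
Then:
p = 0.12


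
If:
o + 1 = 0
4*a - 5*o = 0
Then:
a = -5/4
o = -1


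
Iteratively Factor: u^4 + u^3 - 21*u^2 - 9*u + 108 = (u + 3)*(u^3 - 2*u^2 - 15*u + 36) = (u + 3)*(u + 4)*(u^2 - 6*u + 9) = (u - 3)*(u + 3)*(u + 4)*(u - 3)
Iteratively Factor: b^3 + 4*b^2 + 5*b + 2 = (b + 2)*(b^2 + 2*b + 1) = (b + 1)*(b + 2)*(b + 1)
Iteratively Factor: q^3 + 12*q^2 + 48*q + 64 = (q + 4)*(q^2 + 8*q + 16) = (q + 4)^2*(q + 4)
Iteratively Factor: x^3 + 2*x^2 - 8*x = (x)*(x^2 + 2*x - 8) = x*(x - 2)*(x + 4)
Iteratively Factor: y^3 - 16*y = (y)*(y^2 - 16) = y*(y - 4)*(y + 4)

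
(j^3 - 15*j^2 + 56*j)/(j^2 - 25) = j*(j^2 - 15*j + 56)/(j^2 - 25)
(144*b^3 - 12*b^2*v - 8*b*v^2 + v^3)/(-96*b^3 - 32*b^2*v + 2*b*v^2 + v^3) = (-6*b + v)/(4*b + v)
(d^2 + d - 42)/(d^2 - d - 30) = (d + 7)/(d + 5)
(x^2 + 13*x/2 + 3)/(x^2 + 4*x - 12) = (x + 1/2)/(x - 2)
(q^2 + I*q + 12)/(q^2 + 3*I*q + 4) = (q - 3*I)/(q - I)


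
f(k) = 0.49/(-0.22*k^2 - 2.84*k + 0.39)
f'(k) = 0.49*(0.44*k + 2.84)/(-0.22*k^2 - 2.84*k + 0.39)^2 = (0.2156*k + 1.3916)/(0.22*k^2 + 2.84*k - 0.39)^2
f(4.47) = -0.03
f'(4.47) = 0.01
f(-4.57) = 0.06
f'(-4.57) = 0.01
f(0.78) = -0.25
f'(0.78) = 0.41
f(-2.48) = 0.08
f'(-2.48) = 0.02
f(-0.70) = 0.22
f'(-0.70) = 0.24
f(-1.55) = 0.11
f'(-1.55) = 0.06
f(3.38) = -0.04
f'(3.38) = 0.02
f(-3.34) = 0.07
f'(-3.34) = 0.01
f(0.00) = 1.26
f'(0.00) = 9.15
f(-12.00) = 0.18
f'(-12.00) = -0.15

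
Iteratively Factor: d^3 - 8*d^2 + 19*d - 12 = (d - 1)*(d^2 - 7*d + 12) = (d - 4)*(d - 1)*(d - 3)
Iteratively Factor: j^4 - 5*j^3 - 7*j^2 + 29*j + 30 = (j + 2)*(j^3 - 7*j^2 + 7*j + 15) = (j + 1)*(j + 2)*(j^2 - 8*j + 15) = (j - 5)*(j + 1)*(j + 2)*(j - 3)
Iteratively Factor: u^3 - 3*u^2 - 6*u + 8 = (u - 1)*(u^2 - 2*u - 8) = (u - 4)*(u - 1)*(u + 2)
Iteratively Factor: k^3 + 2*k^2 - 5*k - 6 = (k - 2)*(k^2 + 4*k + 3) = (k - 2)*(k + 3)*(k + 1)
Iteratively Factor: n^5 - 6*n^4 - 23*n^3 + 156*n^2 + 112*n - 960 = (n - 5)*(n^4 - n^3 - 28*n^2 + 16*n + 192) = (n - 5)*(n - 4)*(n^3 + 3*n^2 - 16*n - 48) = (n - 5)*(n - 4)*(n + 4)*(n^2 - n - 12) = (n - 5)*(n - 4)*(n + 3)*(n + 4)*(n - 4)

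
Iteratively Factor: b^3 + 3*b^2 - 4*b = (b - 1)*(b^2 + 4*b) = (b - 1)*(b + 4)*(b)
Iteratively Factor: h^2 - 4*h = (h)*(h - 4)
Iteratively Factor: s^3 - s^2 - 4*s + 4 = (s + 2)*(s^2 - 3*s + 2) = (s - 2)*(s + 2)*(s - 1)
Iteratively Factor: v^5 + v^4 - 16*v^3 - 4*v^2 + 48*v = (v - 3)*(v^4 + 4*v^3 - 4*v^2 - 16*v) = (v - 3)*(v + 4)*(v^3 - 4*v) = (v - 3)*(v + 2)*(v + 4)*(v^2 - 2*v) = (v - 3)*(v - 2)*(v + 2)*(v + 4)*(v)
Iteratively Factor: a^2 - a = (a - 1)*(a)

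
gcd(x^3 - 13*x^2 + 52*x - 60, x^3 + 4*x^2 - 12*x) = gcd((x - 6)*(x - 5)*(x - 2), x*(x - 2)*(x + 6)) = x - 2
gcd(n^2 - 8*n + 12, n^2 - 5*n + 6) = n - 2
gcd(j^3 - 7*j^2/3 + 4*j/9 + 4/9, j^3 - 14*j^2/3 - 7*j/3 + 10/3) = j - 2/3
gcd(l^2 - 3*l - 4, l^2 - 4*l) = l - 4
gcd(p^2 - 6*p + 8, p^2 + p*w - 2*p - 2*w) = p - 2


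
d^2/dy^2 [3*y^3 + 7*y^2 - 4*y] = 18*y + 14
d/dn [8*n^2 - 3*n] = 16*n - 3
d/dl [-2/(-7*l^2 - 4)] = -28*l/(7*l^2 + 4)^2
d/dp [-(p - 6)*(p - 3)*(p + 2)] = p*(14 - 3*p)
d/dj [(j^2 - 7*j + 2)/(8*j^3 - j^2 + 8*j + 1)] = (-8*j^4 + 112*j^3 - 47*j^2 + 6*j - 23)/(64*j^6 - 16*j^5 + 129*j^4 + 62*j^2 + 16*j + 1)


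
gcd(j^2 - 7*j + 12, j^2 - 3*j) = j - 3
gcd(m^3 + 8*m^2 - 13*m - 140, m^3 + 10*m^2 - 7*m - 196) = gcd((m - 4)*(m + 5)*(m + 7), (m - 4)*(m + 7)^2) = m^2 + 3*m - 28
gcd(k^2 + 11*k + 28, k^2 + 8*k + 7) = k + 7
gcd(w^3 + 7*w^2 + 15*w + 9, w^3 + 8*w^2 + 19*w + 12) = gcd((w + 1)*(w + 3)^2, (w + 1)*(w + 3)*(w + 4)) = w^2 + 4*w + 3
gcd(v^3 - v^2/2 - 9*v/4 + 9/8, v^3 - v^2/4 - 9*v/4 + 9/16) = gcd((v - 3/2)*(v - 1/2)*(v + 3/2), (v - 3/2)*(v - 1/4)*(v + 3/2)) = v^2 - 9/4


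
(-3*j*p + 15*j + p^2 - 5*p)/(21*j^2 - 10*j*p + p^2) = (p - 5)/(-7*j + p)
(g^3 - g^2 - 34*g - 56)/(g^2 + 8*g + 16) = (g^2 - 5*g - 14)/(g + 4)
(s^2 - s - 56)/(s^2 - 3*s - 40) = (s + 7)/(s + 5)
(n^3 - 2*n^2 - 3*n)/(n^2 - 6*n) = (n^2 - 2*n - 3)/(n - 6)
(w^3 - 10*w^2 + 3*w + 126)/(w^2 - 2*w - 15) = (w^2 - 13*w + 42)/(w - 5)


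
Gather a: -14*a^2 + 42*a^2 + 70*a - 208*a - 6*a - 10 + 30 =28*a^2 - 144*a + 20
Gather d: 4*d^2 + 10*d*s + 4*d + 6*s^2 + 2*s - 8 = 4*d^2 + d*(10*s + 4) + 6*s^2 + 2*s - 8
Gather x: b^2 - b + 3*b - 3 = b^2 + 2*b - 3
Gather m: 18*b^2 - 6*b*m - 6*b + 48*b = 18*b^2 - 6*b*m + 42*b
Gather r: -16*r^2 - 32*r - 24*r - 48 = -16*r^2 - 56*r - 48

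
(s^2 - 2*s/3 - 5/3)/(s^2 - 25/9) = 3*(s + 1)/(3*s + 5)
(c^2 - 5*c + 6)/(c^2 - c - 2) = (c - 3)/(c + 1)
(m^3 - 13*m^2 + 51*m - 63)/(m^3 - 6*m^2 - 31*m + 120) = (m^2 - 10*m + 21)/(m^2 - 3*m - 40)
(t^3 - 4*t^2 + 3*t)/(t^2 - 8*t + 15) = t*(t - 1)/(t - 5)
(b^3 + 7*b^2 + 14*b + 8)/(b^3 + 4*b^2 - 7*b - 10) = (b^2 + 6*b + 8)/(b^2 + 3*b - 10)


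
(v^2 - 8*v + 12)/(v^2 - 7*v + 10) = (v - 6)/(v - 5)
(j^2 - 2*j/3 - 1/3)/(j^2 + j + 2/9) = 3*(j - 1)/(3*j + 2)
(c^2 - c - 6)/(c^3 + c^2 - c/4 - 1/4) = 4*(c^2 - c - 6)/(4*c^3 + 4*c^2 - c - 1)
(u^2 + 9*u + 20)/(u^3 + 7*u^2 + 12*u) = (u + 5)/(u*(u + 3))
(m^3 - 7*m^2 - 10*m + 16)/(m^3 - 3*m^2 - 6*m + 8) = (m - 8)/(m - 4)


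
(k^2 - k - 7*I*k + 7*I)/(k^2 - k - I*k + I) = (k - 7*I)/(k - I)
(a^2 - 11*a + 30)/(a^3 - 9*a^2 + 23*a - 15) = (a - 6)/(a^2 - 4*a + 3)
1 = 1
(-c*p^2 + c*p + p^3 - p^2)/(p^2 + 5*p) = (-c*p + c + p^2 - p)/(p + 5)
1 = 1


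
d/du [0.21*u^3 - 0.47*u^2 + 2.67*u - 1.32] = 0.63*u^2 - 0.94*u + 2.67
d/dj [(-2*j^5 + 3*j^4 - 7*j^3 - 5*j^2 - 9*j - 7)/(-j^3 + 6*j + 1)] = (4*j^7 - 3*j^6 - 48*j^5 + 39*j^4 - 90*j^3 - 72*j^2 - 10*j + 33)/(j^6 - 12*j^4 - 2*j^3 + 36*j^2 + 12*j + 1)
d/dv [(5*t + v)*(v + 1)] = 5*t + 2*v + 1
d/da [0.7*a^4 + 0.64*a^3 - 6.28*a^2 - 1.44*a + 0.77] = 2.8*a^3 + 1.92*a^2 - 12.56*a - 1.44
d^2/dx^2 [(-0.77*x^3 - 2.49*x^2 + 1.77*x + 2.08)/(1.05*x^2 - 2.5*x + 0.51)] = (-1.77635683940025e-15*x^4 - 17.96998*x^3 + 27.65007*x^2 - 39.648672*x + 26.990522)/(1.157625*x^6 - 8.26875*x^5 + 21.374325*x^4 - 23.6575*x^3 + 10.381815*x^2 - 1.95075*x + 0.132651)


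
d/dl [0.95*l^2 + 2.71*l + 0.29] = 1.9*l + 2.71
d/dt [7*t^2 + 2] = 14*t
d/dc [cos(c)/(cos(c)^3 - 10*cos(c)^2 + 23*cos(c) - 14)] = 2*(cos(c)^3 - 5*cos(c)^2 + 7)*sin(c)/((cos(c) - 7)^2*(cos(c) - 2)^2*(cos(c) - 1)^2)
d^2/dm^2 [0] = 0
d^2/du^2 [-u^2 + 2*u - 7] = -2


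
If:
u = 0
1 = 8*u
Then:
No Solution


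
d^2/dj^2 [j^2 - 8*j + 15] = 2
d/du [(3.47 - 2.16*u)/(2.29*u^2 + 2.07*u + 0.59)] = (4.9464*u^2 - 15.8926*u - 8.4573)/(5.2441*u^4 + 9.4806*u^3 + 6.9871*u^2 + 2.4426*u + 0.3481)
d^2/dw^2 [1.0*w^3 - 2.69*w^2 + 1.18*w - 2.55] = 6.0*w - 5.38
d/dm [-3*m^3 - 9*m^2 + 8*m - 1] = -9*m^2 - 18*m + 8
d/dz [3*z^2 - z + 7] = 6*z - 1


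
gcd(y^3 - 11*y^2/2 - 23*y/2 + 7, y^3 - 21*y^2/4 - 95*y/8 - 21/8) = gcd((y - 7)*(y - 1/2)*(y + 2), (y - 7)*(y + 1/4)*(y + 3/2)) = y - 7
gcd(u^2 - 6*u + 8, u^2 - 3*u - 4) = u - 4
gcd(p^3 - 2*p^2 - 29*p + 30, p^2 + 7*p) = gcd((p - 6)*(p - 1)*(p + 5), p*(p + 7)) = 1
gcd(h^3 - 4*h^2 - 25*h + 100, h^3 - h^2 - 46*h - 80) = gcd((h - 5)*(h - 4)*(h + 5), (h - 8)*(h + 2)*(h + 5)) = h + 5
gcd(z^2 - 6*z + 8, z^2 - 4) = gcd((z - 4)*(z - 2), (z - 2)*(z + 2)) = z - 2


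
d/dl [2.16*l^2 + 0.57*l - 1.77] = 4.32*l + 0.57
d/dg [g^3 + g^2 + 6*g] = 3*g^2 + 2*g + 6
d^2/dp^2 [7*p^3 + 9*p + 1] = 42*p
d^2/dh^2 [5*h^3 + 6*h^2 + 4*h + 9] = 30*h + 12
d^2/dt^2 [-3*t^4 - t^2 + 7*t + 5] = -36*t^2 - 2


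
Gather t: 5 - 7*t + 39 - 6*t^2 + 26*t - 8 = -6*t^2 + 19*t + 36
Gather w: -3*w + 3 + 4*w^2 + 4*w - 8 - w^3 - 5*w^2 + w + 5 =-w^3 - w^2 + 2*w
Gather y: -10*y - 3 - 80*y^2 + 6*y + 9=-80*y^2 - 4*y + 6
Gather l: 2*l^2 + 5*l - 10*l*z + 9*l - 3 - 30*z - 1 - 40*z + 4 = 2*l^2 + l*(14 - 10*z) - 70*z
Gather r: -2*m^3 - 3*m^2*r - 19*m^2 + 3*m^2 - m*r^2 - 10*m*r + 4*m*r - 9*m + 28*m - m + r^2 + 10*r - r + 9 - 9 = -2*m^3 - 16*m^2 + 18*m + r^2*(1 - m) + r*(-3*m^2 - 6*m + 9)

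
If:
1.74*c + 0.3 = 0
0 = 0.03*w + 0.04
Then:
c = -0.17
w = -1.33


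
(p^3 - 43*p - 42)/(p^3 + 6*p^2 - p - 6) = (p - 7)/(p - 1)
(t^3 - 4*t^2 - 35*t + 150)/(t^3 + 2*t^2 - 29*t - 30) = (t - 5)/(t + 1)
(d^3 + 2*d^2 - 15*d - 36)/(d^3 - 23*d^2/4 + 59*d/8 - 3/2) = 8*(d^2 + 6*d + 9)/(8*d^2 - 14*d + 3)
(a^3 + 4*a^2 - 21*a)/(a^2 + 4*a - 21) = a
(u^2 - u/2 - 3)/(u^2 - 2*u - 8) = (-u^2 + u/2 + 3)/(-u^2 + 2*u + 8)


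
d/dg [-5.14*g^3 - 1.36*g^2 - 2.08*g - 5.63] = -15.42*g^2 - 2.72*g - 2.08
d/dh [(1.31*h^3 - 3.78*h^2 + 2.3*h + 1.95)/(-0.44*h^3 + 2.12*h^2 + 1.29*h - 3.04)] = (1.114*h^4 + 5.4038*h^3 - 19.1254*h^2 + 14.7144*h - 9.5075)/(0.1936*h^6 - 1.8656*h^5 + 3.3592*h^4 + 8.1448*h^3 - 11.2255*h^2 - 7.8432*h + 9.2416)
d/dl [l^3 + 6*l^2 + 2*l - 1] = 3*l^2 + 12*l + 2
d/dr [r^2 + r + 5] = 2*r + 1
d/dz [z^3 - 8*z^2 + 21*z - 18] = 3*z^2 - 16*z + 21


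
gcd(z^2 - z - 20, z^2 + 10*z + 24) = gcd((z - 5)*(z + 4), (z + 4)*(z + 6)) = z + 4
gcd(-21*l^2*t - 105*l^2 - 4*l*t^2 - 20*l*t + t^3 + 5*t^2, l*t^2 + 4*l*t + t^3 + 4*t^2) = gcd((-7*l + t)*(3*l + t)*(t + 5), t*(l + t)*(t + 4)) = 1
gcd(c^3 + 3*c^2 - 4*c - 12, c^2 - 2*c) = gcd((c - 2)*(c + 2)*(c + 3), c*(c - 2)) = c - 2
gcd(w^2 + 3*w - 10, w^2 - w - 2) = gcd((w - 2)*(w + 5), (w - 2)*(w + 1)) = w - 2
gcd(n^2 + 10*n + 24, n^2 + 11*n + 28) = n + 4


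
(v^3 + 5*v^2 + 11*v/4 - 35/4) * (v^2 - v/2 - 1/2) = v^5 + 9*v^4/2 - v^3/4 - 101*v^2/8 + 3*v + 35/8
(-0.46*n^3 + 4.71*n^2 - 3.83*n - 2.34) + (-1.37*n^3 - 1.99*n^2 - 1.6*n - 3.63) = -1.83*n^3 + 2.72*n^2 - 5.43*n - 5.97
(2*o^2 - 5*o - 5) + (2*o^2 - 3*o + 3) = 4*o^2 - 8*o - 2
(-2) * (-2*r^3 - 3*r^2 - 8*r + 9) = 4*r^3 + 6*r^2 + 16*r - 18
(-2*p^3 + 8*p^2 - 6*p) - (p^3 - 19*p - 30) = -3*p^3 + 8*p^2 + 13*p + 30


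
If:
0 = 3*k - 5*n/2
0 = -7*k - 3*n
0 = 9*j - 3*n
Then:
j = 0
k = 0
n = 0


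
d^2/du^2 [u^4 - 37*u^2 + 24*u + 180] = 12*u^2 - 74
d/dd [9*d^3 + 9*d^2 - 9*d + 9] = 27*d^2 + 18*d - 9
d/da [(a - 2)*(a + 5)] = 2*a + 3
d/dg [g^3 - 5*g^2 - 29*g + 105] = 3*g^2 - 10*g - 29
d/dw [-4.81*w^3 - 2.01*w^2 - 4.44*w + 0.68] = -14.43*w^2 - 4.02*w - 4.44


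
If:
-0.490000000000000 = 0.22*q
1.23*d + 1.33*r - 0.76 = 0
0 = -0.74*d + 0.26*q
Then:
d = -0.78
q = -2.23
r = 1.30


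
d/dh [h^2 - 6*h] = 2*h - 6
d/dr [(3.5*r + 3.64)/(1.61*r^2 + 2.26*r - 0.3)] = (5.635*r^2 + 7.91*r - (3.22*r + 2.26)*(3.5*r + 3.64) - 1.05)/(1.61*r^2 + 2.26*r - 0.3)^2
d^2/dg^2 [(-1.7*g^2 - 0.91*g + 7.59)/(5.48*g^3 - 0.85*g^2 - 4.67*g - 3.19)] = (-102.10336*g^6 - 163.965984*g^5 + 2499.567192*g^4 - 1016.115442*g^3 - 1295.776218*g^2 + 991.669668*g + 282.412878)/(164.566592*g^9 - 76.57752*g^8 - 408.848004*g^7 - 157.487893*g^6 + 437.570211*g^5 + 427.296204*g^4 - 10.528709*g^3 - 234.660228*g^2 - 142.567161*g - 32.461759)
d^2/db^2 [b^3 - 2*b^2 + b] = 6*b - 4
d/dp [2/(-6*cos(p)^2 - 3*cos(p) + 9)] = -2*(4*cos(p) + 1)*sin(p)/(3*(cos(p) + cos(2*p) - 2)^2)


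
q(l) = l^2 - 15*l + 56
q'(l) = 2*l - 15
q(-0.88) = 69.97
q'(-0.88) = -16.76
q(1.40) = 36.96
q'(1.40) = -12.20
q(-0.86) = 69.64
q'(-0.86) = -16.72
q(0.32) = 51.30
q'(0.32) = -14.36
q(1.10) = 40.71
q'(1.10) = -12.80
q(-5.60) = 171.36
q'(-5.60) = -26.20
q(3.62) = 14.80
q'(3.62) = -7.76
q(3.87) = 12.93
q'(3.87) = -7.26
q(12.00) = 20.00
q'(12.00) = 9.00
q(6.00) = 2.00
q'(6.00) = -3.00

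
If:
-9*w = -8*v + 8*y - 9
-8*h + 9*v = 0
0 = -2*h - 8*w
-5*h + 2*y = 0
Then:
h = 324/383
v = 288/383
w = -81/383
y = 810/383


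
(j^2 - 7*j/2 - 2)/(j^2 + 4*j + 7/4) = 2*(j - 4)/(2*j + 7)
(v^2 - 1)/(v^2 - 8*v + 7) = (v + 1)/(v - 7)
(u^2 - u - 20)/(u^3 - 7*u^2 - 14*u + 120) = 1/(u - 6)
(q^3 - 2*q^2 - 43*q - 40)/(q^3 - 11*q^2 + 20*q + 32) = (q + 5)/(q - 4)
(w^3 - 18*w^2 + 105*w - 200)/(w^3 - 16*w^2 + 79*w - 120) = (w - 5)/(w - 3)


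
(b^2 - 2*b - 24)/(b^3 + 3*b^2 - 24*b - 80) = (b - 6)/(b^2 - b - 20)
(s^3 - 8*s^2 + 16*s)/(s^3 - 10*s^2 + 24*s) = (s - 4)/(s - 6)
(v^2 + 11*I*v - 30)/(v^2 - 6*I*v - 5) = (-v^2 - 11*I*v + 30)/(-v^2 + 6*I*v + 5)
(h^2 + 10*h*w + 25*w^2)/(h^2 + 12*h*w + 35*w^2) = (h + 5*w)/(h + 7*w)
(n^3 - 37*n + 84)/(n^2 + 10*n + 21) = (n^2 - 7*n + 12)/(n + 3)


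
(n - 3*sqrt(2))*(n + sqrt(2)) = n^2 - 2*sqrt(2)*n - 6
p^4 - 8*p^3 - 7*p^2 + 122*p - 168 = (p - 7)*(p - 3)*(p - 2)*(p + 4)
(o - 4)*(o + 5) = o^2 + o - 20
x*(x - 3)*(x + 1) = x^3 - 2*x^2 - 3*x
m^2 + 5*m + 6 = (m + 2)*(m + 3)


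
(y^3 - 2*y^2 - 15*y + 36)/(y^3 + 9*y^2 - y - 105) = (y^2 + y - 12)/(y^2 + 12*y + 35)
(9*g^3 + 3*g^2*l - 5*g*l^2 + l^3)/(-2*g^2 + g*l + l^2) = (9*g^3 + 3*g^2*l - 5*g*l^2 + l^3)/(-2*g^2 + g*l + l^2)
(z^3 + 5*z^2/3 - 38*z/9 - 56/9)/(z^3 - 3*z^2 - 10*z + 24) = (z^2 + 11*z/3 + 28/9)/(z^2 - z - 12)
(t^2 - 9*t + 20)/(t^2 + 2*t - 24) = (t - 5)/(t + 6)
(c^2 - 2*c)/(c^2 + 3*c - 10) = c/(c + 5)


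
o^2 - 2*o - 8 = (o - 4)*(o + 2)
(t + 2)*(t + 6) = t^2 + 8*t + 12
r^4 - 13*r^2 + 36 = (r - 3)*(r - 2)*(r + 2)*(r + 3)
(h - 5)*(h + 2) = h^2 - 3*h - 10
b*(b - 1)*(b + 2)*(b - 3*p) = b^4 - 3*b^3*p + b^3 - 3*b^2*p - 2*b^2 + 6*b*p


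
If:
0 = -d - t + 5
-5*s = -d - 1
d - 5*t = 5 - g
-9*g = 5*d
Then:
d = 270/49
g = -150/49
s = 319/245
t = -25/49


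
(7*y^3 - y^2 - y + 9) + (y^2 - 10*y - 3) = 7*y^3 - 11*y + 6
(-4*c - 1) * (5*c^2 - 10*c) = -20*c^3 + 35*c^2 + 10*c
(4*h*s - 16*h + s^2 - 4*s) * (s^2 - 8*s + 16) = 4*h*s^3 - 48*h*s^2 + 192*h*s - 256*h + s^4 - 12*s^3 + 48*s^2 - 64*s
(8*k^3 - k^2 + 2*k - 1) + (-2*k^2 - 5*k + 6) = 8*k^3 - 3*k^2 - 3*k + 5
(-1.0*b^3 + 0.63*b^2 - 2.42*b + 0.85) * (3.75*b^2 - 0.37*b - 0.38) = -3.75*b^5 + 2.7325*b^4 - 8.9281*b^3 + 3.8435*b^2 + 0.6051*b - 0.323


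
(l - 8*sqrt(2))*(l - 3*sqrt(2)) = l^2 - 11*sqrt(2)*l + 48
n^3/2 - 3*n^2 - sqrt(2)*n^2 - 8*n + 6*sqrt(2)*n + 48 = (n/2 + sqrt(2))*(n - 6)*(n - 4*sqrt(2))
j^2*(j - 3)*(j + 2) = j^4 - j^3 - 6*j^2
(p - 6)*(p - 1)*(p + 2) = p^3 - 5*p^2 - 8*p + 12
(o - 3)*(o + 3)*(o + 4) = o^3 + 4*o^2 - 9*o - 36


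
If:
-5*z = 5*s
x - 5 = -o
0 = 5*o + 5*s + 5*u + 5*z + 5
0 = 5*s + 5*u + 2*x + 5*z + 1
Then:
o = 6/7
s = -z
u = -13/7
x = 29/7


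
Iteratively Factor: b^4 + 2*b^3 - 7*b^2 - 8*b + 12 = (b - 2)*(b^3 + 4*b^2 + b - 6) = (b - 2)*(b + 3)*(b^2 + b - 2) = (b - 2)*(b - 1)*(b + 3)*(b + 2)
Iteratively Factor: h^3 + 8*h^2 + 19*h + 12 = (h + 1)*(h^2 + 7*h + 12) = (h + 1)*(h + 4)*(h + 3)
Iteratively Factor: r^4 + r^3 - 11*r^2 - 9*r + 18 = (r + 2)*(r^3 - r^2 - 9*r + 9) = (r - 1)*(r + 2)*(r^2 - 9) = (r - 3)*(r - 1)*(r + 2)*(r + 3)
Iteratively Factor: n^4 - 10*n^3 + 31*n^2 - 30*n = (n - 3)*(n^3 - 7*n^2 + 10*n) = (n - 5)*(n - 3)*(n^2 - 2*n) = (n - 5)*(n - 3)*(n - 2)*(n)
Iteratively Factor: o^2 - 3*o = (o - 3)*(o)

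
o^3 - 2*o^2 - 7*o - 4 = (o - 4)*(o + 1)^2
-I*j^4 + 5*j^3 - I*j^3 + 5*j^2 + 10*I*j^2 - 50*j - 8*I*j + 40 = (j - 2)*(j + 4)*(j + 5*I)*(-I*j + I)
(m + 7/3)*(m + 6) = m^2 + 25*m/3 + 14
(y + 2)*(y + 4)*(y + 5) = y^3 + 11*y^2 + 38*y + 40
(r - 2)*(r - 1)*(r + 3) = r^3 - 7*r + 6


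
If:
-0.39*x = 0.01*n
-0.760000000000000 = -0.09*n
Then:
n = 8.44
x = -0.22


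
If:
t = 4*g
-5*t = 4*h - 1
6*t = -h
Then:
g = -1/76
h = 6/19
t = -1/19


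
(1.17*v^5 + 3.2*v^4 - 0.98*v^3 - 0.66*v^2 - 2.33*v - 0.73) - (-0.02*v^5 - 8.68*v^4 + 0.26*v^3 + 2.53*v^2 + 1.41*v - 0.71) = 1.19*v^5 + 11.88*v^4 - 1.24*v^3 - 3.19*v^2 - 3.74*v - 0.02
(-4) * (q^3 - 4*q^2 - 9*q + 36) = -4*q^3 + 16*q^2 + 36*q - 144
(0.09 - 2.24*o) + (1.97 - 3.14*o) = 2.06 - 5.38*o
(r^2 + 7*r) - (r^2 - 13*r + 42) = 20*r - 42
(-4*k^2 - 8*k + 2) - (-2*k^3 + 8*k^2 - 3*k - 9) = 2*k^3 - 12*k^2 - 5*k + 11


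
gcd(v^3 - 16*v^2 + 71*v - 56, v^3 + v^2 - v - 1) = v - 1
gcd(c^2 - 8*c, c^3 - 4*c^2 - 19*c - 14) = 1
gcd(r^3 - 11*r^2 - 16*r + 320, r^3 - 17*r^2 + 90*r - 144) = r - 8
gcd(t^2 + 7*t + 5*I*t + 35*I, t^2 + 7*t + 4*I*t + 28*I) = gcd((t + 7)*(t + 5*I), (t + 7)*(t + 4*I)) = t + 7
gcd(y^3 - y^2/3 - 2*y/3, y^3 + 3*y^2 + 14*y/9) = y^2 + 2*y/3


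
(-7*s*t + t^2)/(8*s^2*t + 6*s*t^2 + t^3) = (-7*s + t)/(8*s^2 + 6*s*t + t^2)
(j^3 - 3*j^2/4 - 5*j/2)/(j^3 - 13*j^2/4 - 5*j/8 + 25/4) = 2*j/(2*j - 5)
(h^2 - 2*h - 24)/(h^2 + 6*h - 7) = (h^2 - 2*h - 24)/(h^2 + 6*h - 7)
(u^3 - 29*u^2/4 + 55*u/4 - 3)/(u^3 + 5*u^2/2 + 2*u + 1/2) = (4*u^3 - 29*u^2 + 55*u - 12)/(2*(2*u^3 + 5*u^2 + 4*u + 1))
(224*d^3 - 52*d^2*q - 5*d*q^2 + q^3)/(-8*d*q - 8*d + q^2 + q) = (-28*d^2 + 3*d*q + q^2)/(q + 1)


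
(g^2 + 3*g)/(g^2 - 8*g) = (g + 3)/(g - 8)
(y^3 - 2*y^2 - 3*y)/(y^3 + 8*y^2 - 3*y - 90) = y*(y + 1)/(y^2 + 11*y + 30)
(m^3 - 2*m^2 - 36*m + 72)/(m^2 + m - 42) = (m^2 + 4*m - 12)/(m + 7)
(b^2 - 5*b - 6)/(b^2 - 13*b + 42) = (b + 1)/(b - 7)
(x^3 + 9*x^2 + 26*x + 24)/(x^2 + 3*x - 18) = (x^3 + 9*x^2 + 26*x + 24)/(x^2 + 3*x - 18)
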